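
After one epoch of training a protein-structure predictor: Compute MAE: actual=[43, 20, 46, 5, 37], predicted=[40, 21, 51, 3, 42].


Absolute errors: |43-40|=3, |20-21|=1, |46-51|=5, |5-3|=2, |37-42|=5
Sum = 16
MAE = 16/5 = 16/5

16/5


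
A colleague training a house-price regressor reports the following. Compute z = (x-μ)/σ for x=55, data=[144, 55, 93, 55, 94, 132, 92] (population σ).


μ = 95, σ = 31.5866
z = (55 - 95)/31.5866 = -1.2664

-1.2664


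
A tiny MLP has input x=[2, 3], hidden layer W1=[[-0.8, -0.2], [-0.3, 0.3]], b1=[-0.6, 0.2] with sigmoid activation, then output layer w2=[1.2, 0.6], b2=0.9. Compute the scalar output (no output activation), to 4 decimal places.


z1[0] = (-0.8)·(2) + (-0.2)·(3) - 0.6 = -2.8
z1[1] = (-0.3)·(2) + (0.3)·(3) + 0.2 = 0.5
h = sigmoid(z1) = [0.0573, 0.6225]
output = (1.2)·(0.0573) + (0.6)·(0.6225) + 0.9 = 1.3423

1.3423


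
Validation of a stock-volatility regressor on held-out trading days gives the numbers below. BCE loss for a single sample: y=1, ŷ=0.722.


BCE = -[y·ln(p) + (1-y)·ln(1-p)]
= -1·ln(0.722) - 0
= -ln(0.722) = 0.3257

0.3257


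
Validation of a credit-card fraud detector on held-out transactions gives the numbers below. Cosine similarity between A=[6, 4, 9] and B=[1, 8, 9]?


A·B = 6·1 + 4·8 + 9·9 = 119
‖A‖ = √133 = 11.5326, ‖B‖ = √146 = 12.083
cos = 119/(√133·√146) = 119/√19418 = 0.854

0.854


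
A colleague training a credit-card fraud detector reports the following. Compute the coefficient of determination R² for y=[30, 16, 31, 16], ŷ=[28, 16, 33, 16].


ȳ = 23.25
SS_res = Σ(y-ŷ)² = 8
SS_tot = Σ(y-ȳ)² = 210.75
R² = 1 - SS_res/SS_tot = 1 - 0.038 = 0.962

0.962


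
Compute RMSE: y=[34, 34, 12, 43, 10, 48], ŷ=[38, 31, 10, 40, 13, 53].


MSE = 72/6 = 12
RMSE = √(72/6) = 3.4641

3.4641


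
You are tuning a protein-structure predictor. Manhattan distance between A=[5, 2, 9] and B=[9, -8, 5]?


d = |5-9| + |2+ 8| + |9-5|
  = 4 + 10 + 4
  = 18

18


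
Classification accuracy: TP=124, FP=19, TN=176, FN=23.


Accuracy = (TP+TN)/(TP+TN+FP+FN)
= (124+176)/(342)
= 300/342 = 87.72%

87.72%


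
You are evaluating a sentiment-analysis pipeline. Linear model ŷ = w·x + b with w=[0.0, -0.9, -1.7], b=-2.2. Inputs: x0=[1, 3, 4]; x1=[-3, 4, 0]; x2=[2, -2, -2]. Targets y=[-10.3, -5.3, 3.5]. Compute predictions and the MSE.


ŷ0 = (0.0)·(1) + (-0.9)·(3) + (-1.7)·(4) - 2.2 = -11.7
ŷ1 = (0.0)·(-3) + (-0.9)·(4) + (-1.7)·(0) - 2.2 = -5.8
ŷ2 = (0.0)·(2) + (-0.9)·(-2) + (-1.7)·(-2) - 2.2 = 3.0
errors² = [1.96, 0.25, 0.25]
MSE = 2.4600/3 = 0.82

0.82


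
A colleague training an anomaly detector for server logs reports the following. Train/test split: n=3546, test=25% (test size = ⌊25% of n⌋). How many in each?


Test = ⌊3546·25/100⌋ = 886
Train = 3546 - 886 = 2660

Train: 2660, Test: 886


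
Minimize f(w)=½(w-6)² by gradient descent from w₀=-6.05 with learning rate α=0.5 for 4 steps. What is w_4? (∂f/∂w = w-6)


step 1: grad = -6.05-6 = -12.05; w = -6.05 - 0.5·(-12.05) = -0.025
step 2: grad = -0.025-6 = -6.025; w = -0.025 - 0.5·(-6.025) = 2.9875
step 3: grad = 2.9875-6 = -3.0125; w = 2.9875 - 0.5·(-3.0125) = 4.49375
step 4: grad = 4.49375-6 = -1.50625; w = 4.49375 - 0.5·(-1.50625) = 5.246875

5.246875


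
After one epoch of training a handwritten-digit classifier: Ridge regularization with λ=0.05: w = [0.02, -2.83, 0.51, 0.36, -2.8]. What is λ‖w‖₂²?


‖w‖₂² = (0.02)² + (-2.83)² + (0.51)² + (0.36)² + (-2.8)²
     = 0.0004 + 8.0089 + 0.2601 + 0.1296 + 7.84
     = 16.239
λ·‖w‖₂² = 0.05·16.239 = 0.81195

0.81195


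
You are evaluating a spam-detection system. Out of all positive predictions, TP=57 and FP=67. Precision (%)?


Precision = TP/(TP+FP)
= 57/(57+67)
= 57/124 = 45.97%

45.97%


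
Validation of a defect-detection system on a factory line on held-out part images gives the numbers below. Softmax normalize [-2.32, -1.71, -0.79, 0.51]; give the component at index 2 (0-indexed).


Exponentials: e^-2.32=0.0983, e^-1.71=0.1809, e^-0.79=0.4538, e^0.51=1.6653
Sum = 2.3983
Softmax = [0.041, 0.0754, 0.1892, 0.6944]
p[2] = 0.4538/2.3983 = 0.1892

0.1892


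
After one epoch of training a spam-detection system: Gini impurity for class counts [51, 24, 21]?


Probabilities: [51/96, 24/96, 21/96] ≈ [0.5312, 0.25, 0.2188]
Σpᵢ² = (2601 + 576 + 441)/96² = 3618/9216
Gini = 1 - Σpᵢ² = 1 - 3618/9216 = 0.6074

0.6074


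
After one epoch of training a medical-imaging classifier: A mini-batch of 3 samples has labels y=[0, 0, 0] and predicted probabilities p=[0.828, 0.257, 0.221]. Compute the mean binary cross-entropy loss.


L[0] = -ln(1-0.828) = -ln(0.172) = 1.7603
L[1] = -ln(1-0.257) = -ln(0.743) = 0.2971
L[2] = -ln(1-0.221) = -ln(0.779) = 0.2497
mean = (1.7603 + 0.2971 + 0.2497)/3 = 0.769

0.769


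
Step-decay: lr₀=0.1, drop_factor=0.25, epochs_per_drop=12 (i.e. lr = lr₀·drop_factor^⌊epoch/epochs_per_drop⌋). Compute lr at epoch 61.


n_drops = ⌊61/12⌋ = 5
lr = 0.1·0.25^5 = 0.1·0.0009765625 = 0.00009765625

0.00009765625


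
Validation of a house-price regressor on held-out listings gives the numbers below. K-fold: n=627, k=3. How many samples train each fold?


Fold size = 627/3 = 209
Training per fold = 627 - 209 = 418

418


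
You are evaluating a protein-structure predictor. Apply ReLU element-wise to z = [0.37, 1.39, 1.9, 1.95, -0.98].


ReLU(0.37) = max(0, 0.37) = 0.37
ReLU(1.39) = max(0, 1.39) = 1.39
ReLU(1.9) = max(0, 1.9) = 1.9
ReLU(1.95) = max(0, 1.95) = 1.95
ReLU(-0.98) = max(0, -0.98) = 0.0
result = [0.37, 1.39, 1.9, 1.95, 0.0]

[0.37, 1.39, 1.9, 1.95, 0.0]


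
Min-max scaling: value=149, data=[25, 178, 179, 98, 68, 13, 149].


min=13, max=179
(149-13)/(179-13) = 136/166 = 0.8193

0.8193


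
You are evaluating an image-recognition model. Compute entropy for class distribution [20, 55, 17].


Probabilities: [20/92, 55/92, 17/92] ≈ [0.2174, 0.5978, 0.1848]
H = -((20/92)·log₂(20/92) + (55/92)·log₂(55/92) + (17/92)·log₂(17/92))
  = 1.3725 bits

1.3725 bits


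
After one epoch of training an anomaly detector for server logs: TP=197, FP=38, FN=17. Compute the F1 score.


Precision = 197/235 = 0.8383
Recall = 197/214 = 0.9206
F1 = 2·P·R/(P+R) = 2·TP/(2·TP+FP+FN) = 394/(394+38+17) = 394/449 = 0.8775

0.8775


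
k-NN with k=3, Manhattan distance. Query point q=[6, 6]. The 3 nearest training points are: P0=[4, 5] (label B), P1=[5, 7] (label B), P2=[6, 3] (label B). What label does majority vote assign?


d(q,P0) = 3  (label B)
d(q,P1) = 2  (label B)
d(q,P2) = 3  (label B)
Votes: A=0, B=3
Majority → B

B


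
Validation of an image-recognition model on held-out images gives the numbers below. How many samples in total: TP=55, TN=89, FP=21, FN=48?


Total = TP + TN + FP + FN
= 55 + 89 + 21 + 48
= 213
(Predicted positive: 76, predicted negative: 137)

213


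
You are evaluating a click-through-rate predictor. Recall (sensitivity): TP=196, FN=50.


Recall = TP/(TP+FN)
= 196/(196+50)
= 196/246 = 79.67%

79.67%


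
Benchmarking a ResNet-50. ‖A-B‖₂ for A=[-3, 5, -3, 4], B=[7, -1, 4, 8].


d = √((-3-7)² + (5+ 1)² + (-3-4)² + (4-8)²)
  = √(100 + 36 + 49 + 16)
  = √201 = 14.1774

14.1774


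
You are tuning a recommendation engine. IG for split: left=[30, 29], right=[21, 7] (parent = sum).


Parent = [51, 36], H_parent = 0.9784
H_left = 0.9998 (n=59), H_right = 0.8113 (n=28)
H_children = (59/87)·0.9998 + (28/87)·0.8113 = 0.9391
IG = 0.9784 - 0.9391 = 0.0393

0.0393


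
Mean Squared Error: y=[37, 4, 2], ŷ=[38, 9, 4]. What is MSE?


Squared errors: (37-38)²=1, (4-9)²=25, (2-4)²=4
Sum = 30
MSE = 30/3 = 10

10


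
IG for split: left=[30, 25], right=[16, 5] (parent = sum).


Parent = [46, 30], H_parent = 0.9678
H_left = 0.994 (n=55), H_right = 0.7919 (n=21)
H_children = (55/76)·0.994 + (21/76)·0.7919 = 0.9382
IG = 0.9678 - 0.9382 = 0.0296

0.0296


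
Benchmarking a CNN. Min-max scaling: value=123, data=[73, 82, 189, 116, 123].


min=73, max=189
(123-73)/(189-73) = 50/116 = 0.431

0.431


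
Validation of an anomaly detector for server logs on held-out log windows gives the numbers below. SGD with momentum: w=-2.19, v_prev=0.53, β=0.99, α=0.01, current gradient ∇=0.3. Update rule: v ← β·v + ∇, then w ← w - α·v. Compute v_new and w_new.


v_new = 0.99·0.53 + 0.3 = 0.5247 + 0.3 = 0.8247
w_new = -2.19 - 0.01·0.8247 = -2.19 - 0.008247 = -2.198247

v_new=0.8247, w_new=-2.198247


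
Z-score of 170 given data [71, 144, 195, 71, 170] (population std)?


μ = 130.2, σ = 50.9565
z = (170 - 130.2)/50.9565 = 0.7811

0.7811


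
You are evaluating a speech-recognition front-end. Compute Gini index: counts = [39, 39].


Probabilities: [39/78, 39/78] ≈ [0.5, 0.5]
Σpᵢ² = (1521 + 1521)/78² = 3042/6084
Gini = 1 - Σpᵢ² = 1 - 3042/6084 = 0.5

0.5


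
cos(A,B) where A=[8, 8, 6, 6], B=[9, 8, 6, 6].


A·B = 8·9 + 8·8 + 6·6 + 6·6 = 208
‖A‖ = √200 = 14.1421, ‖B‖ = √217 = 14.7309
cos = 208/(√200·√217) = 208/√43400 = 0.9984

0.9984


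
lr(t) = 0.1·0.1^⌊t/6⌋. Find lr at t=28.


n_drops = ⌊28/6⌋ = 4
lr = 0.1·0.1^4 = 0.1·0.0001 = 0.00001

0.00001


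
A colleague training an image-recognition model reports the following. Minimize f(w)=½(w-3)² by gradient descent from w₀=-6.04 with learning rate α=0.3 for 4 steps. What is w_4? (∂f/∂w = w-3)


step 1: grad = -6.04-3 = -9.04; w = -6.04 - 0.3·(-9.04) = -3.328
step 2: grad = -3.328-3 = -6.328; w = -3.328 - 0.3·(-6.328) = -1.4296
step 3: grad = -1.4296-3 = -4.4296; w = -1.4296 - 0.3·(-4.4296) = -0.10072
step 4: grad = -0.10072-3 = -3.10072; w = -0.10072 - 0.3·(-3.10072) = 0.829496

0.829496


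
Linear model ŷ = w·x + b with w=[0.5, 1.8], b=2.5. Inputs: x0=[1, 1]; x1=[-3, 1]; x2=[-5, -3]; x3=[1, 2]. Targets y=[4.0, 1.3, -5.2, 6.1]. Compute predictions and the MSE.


ŷ0 = (0.5)·(1) + (1.8)·(1) + 2.5 = 4.8
ŷ1 = (0.5)·(-3) + (1.8)·(1) + 2.5 = 2.8
ŷ2 = (0.5)·(-5) + (1.8)·(-3) + 2.5 = -5.4
ŷ3 = (0.5)·(1) + (1.8)·(2) + 2.5 = 6.6
errors² = [0.64, 2.25, 0.04, 0.25]
MSE = 3.1800/4 = 0.795

0.795


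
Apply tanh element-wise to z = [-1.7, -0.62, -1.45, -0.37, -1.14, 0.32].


tanh(-1.7) = -0.9354
tanh(-0.62) = -0.5511
tanh(-1.45) = -0.8957
tanh(-0.37) = -0.354
tanh(-1.14) = -0.8144
tanh(0.32) = 0.3095
result = [-0.9354, -0.5511, -0.8957, -0.354, -0.8144, 0.3095]

[-0.9354, -0.5511, -0.8957, -0.354, -0.8144, 0.3095]


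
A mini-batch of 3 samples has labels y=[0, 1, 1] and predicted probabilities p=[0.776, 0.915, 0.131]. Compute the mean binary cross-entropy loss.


L[0] = -ln(1-0.776) = -ln(0.224) = 1.4961
L[1] = -ln(0.915) = 0.0888
L[2] = -ln(0.131) = 2.0326
mean = (1.4961 + 0.0888 + 2.0326)/3 = 1.2058

1.2058


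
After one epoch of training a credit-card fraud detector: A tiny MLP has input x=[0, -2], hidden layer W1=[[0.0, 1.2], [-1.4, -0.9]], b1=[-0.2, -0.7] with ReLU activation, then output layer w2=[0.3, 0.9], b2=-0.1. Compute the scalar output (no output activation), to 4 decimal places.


z1[0] = (0.0)·(0) + (1.2)·(-2) - 0.2 = -2.6
z1[1] = (-1.4)·(0) + (-0.9)·(-2) - 0.7 = 1.1
h = ReLU(z1) = [0.0, 1.1]
output = (0.3)·(0.0) + (0.9)·(1.1) - 0.1 = 0.89

0.89


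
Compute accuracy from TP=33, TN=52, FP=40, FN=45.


Accuracy = (TP+TN)/(TP+TN+FP+FN)
= (33+52)/(170)
= 85/170 = 50.0%

50.0%


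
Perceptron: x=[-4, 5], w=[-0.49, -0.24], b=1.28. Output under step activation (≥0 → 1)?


z = (-4)·(-0.49) + (5)·(-0.24) + 1.28
  = 2.04
step(z) = 1 (z≥0)

1


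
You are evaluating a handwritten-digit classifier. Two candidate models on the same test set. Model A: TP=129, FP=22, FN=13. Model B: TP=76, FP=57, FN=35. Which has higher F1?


Model A: P=129/151=0.8543, R=129/142=0.9085, F1=2PR/(P+R)=2TP/(2TP+FP+FN)=258/293=0.8805
Model B: P=76/133=0.5714, R=76/111=0.6847, F1=2PR/(P+R)=2TP/(2TP+FP+FN)=152/244=0.623
0.8805 > 0.623 → Model A

Model A


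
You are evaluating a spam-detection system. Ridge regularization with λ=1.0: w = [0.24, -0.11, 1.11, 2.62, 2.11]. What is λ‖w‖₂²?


‖w‖₂² = (0.24)² + (-0.11)² + (1.11)² + (2.62)² + (2.11)²
     = 0.0576 + 0.0121 + 1.2321 + 6.8644 + 4.4521
     = 12.6183
λ·‖w‖₂² = 1.0·12.6183 = 12.6183

12.6183


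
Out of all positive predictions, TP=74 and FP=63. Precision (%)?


Precision = TP/(TP+FP)
= 74/(74+63)
= 74/137 = 54.01%

54.01%


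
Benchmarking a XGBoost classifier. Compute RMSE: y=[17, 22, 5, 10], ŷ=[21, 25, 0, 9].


MSE = 51/4 = 12.75
RMSE = √(51/4) = 3.5707

3.5707


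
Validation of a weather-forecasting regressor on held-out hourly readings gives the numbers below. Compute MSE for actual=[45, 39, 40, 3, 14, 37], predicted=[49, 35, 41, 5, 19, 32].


Squared errors: (45-49)²=16, (39-35)²=16, (40-41)²=1, (3-5)²=4, (14-19)²=25, (37-32)²=25
Sum = 87
MSE = 87/6 = 29/2

29/2


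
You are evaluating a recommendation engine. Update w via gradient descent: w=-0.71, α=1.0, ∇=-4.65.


w_new = w - α·∇
= -0.71 - 1.0·-4.65
= -0.71 + 4.65
= 3.94

3.94


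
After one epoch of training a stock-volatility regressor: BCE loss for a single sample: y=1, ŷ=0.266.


BCE = -[y·ln(p) + (1-y)·ln(1-p)]
= -1·ln(0.266) - 0
= -ln(0.266) = 1.3243

1.3243


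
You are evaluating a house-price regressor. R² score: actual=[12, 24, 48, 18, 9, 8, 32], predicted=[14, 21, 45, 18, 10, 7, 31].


ȳ = 21.5714
SS_res = Σ(y-ŷ)² = 25
SS_tot = Σ(y-ȳ)² = 1259.71
R² = 1 - SS_res/SS_tot = 1 - 0.0198 = 0.9802

0.9802


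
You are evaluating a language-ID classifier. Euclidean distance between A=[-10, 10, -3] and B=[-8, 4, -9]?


d = √((-10+ 8)² + (10-4)² + (-3+ 9)²)
  = √(4 + 36 + 36)
  = √76 = 8.7178

8.7178


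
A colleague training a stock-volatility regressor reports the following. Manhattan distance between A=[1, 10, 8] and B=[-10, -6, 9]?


d = |1+ 10| + |10+ 6| + |8-9|
  = 11 + 16 + 1
  = 28

28


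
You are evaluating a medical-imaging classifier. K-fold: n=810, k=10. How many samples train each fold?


Fold size = 810/10 = 81
Training per fold = 810 - 81 = 729

729


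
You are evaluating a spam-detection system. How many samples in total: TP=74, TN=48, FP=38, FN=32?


Total = TP + TN + FP + FN
= 74 + 48 + 38 + 32
= 192
(Predicted positive: 112, predicted negative: 80)

192


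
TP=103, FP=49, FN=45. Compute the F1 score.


Precision = 103/152 = 0.6776
Recall = 103/148 = 0.6959
F1 = 2·P·R/(P+R) = 2·TP/(2·TP+FP+FN) = 206/(206+49+45) = 206/300 = 0.6867

0.6867


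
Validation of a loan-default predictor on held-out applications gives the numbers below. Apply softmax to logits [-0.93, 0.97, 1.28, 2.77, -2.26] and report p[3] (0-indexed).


Exponentials: e^-0.93=0.3946, e^0.97=2.6379, e^1.28=3.5966, e^2.77=15.9586, e^-2.26=0.1044
Sum = 22.6921
Softmax = [0.0174, 0.1162, 0.1585, 0.7033, 0.0046]
p[3] = 15.9586/22.6921 = 0.7033

0.7033


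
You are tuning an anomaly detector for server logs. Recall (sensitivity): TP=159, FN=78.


Recall = TP/(TP+FN)
= 159/(159+78)
= 159/237 = 67.09%

67.09%


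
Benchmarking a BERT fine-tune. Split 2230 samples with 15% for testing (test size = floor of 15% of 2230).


Test = ⌊2230·15/100⌋ = 334
Train = 2230 - 334 = 1896

Train: 1896, Test: 334


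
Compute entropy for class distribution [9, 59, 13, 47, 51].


Probabilities: [9/179, 59/179, 13/179, 47/179, 51/179] ≈ [0.0503, 0.3296, 0.0726, 0.2626, 0.2849]
H = -((9/179)·log₂(9/179) + (59/179)·log₂(59/179) + (13/179)·log₂(13/179) + (47/179)·log₂(47/179) + (51/179)·log₂(51/179))
  = 2.0421 bits

2.0421 bits


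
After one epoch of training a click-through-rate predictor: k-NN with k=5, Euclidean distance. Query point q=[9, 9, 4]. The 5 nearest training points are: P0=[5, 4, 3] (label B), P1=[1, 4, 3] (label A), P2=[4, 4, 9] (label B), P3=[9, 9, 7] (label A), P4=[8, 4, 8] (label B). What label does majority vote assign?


d(q,P0) = 6.4807  (label B)
d(q,P1) = 9.4868  (label A)
d(q,P2) = 8.6603  (label B)
d(q,P3) = 3.0  (label A)
d(q,P4) = 6.4807  (label B)
Votes: A=2, B=3
Majority → B

B


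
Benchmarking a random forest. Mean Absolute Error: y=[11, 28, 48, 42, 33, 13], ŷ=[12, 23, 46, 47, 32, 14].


Absolute errors: |11-12|=1, |28-23|=5, |48-46|=2, |42-47|=5, |33-32|=1, |13-14|=1
Sum = 15
MAE = 15/6 = 5/2

5/2


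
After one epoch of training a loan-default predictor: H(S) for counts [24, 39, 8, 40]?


Probabilities: [24/111, 39/111, 8/111, 40/111] ≈ [0.2162, 0.3514, 0.0721, 0.3604]
H = -((24/111)·log₂(24/111) + (39/111)·log₂(39/111) + (8/111)·log₂(8/111) + (40/111)·log₂(40/111))
  = 1.812 bits

1.812 bits


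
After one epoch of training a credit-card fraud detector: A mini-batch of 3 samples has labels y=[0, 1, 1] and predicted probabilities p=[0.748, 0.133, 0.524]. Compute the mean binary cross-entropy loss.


L[0] = -ln(1-0.748) = -ln(0.252) = 1.3783
L[1] = -ln(0.133) = 2.0174
L[2] = -ln(0.524) = 0.6463
mean = (1.3783 + 2.0174 + 0.6463)/3 = 1.3473

1.3473


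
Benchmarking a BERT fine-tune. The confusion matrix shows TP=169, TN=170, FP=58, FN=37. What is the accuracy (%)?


Accuracy = (TP+TN)/(TP+TN+FP+FN)
= (169+170)/(434)
= 339/434 = 78.11%

78.11%


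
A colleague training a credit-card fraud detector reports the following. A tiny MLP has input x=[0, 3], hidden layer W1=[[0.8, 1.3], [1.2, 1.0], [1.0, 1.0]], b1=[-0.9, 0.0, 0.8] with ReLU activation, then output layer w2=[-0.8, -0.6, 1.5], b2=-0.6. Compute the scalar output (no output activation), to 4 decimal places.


z1[0] = (0.8)·(0) + (1.3)·(3) - 0.9 = 3.0
z1[1] = (1.2)·(0) + (1.0)·(3) + 0.0 = 3.0
z1[2] = (1.0)·(0) + (1.0)·(3) + 0.8 = 3.8
h = ReLU(z1) = [3.0, 3.0, 3.8]
output = (-0.8)·(3.0) + (-0.6)·(3.0) + (1.5)·(3.8) - 0.6 = 0.9

0.9


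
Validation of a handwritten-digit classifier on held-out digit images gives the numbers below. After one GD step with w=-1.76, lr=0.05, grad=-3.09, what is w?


w_new = w - α·∇
= -1.76 - 0.05·-3.09
= -1.76 + 0.1545
= -1.6055

-1.6055


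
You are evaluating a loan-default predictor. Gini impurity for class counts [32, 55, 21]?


Probabilities: [32/108, 55/108, 21/108] ≈ [0.2963, 0.5093, 0.1944]
Σpᵢ² = (1024 + 3025 + 441)/108² = 4490/11664
Gini = 1 - Σpᵢ² = 1 - 4490/11664 = 0.6151

0.6151


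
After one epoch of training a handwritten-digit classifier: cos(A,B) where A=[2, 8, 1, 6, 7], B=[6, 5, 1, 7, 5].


A·B = 2·6 + 8·5 + 1·1 + 6·7 + 7·5 = 130
‖A‖ = √154 = 12.4097, ‖B‖ = √136 = 11.6619
cos = 130/(√154·√136) = 130/√20944 = 0.8983

0.8983


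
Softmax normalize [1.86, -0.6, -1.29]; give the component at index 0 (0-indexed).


Exponentials: e^1.86=6.4237, e^-0.6=0.5488, e^-1.29=0.2753
Sum = 7.2478
Softmax = [0.8863, 0.0757, 0.038]
p[0] = 6.4237/7.2478 = 0.8863

0.8863


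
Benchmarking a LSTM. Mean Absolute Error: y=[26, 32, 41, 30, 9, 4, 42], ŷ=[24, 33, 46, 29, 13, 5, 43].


Absolute errors: |26-24|=2, |32-33|=1, |41-46|=5, |30-29|=1, |9-13|=4, |4-5|=1, |42-43|=1
Sum = 15
MAE = 15/7 = 15/7

15/7


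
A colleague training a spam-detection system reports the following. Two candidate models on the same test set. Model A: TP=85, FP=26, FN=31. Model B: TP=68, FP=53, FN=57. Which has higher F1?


Model A: P=85/111=0.7658, R=85/116=0.7328, F1=2PR/(P+R)=2TP/(2TP+FP+FN)=170/227=0.7489
Model B: P=68/121=0.562, R=68/125=0.544, F1=2PR/(P+R)=2TP/(2TP+FP+FN)=136/246=0.5528
0.7489 > 0.5528 → Model A

Model A


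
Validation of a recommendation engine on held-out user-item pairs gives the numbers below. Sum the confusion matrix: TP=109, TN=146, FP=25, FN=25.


Total = TP + TN + FP + FN
= 109 + 146 + 25 + 25
= 305
(Predicted positive: 134, predicted negative: 171)

305


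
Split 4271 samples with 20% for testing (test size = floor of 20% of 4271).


Test = ⌊4271·20/100⌋ = 854
Train = 4271 - 854 = 3417

Train: 3417, Test: 854


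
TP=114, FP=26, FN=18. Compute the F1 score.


Precision = 114/140 = 0.8143
Recall = 114/132 = 0.8636
F1 = 2·P·R/(P+R) = 2·TP/(2·TP+FP+FN) = 228/(228+26+18) = 228/272 = 0.8382

0.8382


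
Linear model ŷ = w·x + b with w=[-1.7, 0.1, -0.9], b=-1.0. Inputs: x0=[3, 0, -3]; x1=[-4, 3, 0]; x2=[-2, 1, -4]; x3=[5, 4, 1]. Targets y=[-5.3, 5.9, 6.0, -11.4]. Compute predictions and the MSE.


ŷ0 = (-1.7)·(3) + (0.1)·(0) + (-0.9)·(-3) - 1.0 = -3.4
ŷ1 = (-1.7)·(-4) + (0.1)·(3) + (-0.9)·(0) - 1.0 = 6.1
ŷ2 = (-1.7)·(-2) + (0.1)·(1) + (-0.9)·(-4) - 1.0 = 6.1
ŷ3 = (-1.7)·(5) + (0.1)·(4) + (-0.9)·(1) - 1.0 = -10.0
errors² = [3.61, 0.04, 0.01, 1.96]
MSE = 5.6200/4 = 1.405

1.405


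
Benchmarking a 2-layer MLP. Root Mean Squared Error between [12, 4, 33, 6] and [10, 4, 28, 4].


MSE = 33/4 = 8.25
RMSE = √(33/4) = 2.8723

2.8723


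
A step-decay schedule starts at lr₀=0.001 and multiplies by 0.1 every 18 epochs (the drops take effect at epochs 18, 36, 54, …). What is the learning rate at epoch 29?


n_drops = ⌊29/18⌋ = 1
lr = 0.001·0.1^1 = 0.001·0.1 = 0.0001

0.0001


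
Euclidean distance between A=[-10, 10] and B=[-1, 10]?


d = √((-10+ 1)² + (10-10)²)
  = √(81 + 0)
  = √81 = 9.0

9.0


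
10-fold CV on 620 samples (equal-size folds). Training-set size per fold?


Fold size = 620/10 = 62
Training per fold = 620 - 62 = 558

558


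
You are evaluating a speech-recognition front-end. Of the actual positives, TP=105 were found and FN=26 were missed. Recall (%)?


Recall = TP/(TP+FN)
= 105/(105+26)
= 105/131 = 80.15%

80.15%


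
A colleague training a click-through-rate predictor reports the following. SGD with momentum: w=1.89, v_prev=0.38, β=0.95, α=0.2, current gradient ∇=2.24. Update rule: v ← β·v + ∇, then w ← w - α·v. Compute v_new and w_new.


v_new = 0.95·0.38 + 2.24 = 0.361 + 2.24 = 2.601
w_new = 1.89 - 0.2·2.601 = 1.89 - 0.5202 = 1.3698

v_new=2.601, w_new=1.3698


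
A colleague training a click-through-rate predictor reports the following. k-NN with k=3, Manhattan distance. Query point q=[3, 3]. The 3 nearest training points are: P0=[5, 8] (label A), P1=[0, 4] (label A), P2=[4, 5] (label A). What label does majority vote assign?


d(q,P0) = 7  (label A)
d(q,P1) = 4  (label A)
d(q,P2) = 3  (label A)
Votes: A=3, B=0
Majority → A

A


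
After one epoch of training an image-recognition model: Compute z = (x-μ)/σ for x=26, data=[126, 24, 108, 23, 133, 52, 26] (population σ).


μ = 70.2857, σ = 46.4964
z = (26 - 70.2857)/46.4964 = -0.9525

-0.9525


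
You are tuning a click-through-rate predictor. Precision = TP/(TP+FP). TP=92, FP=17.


Precision = TP/(TP+FP)
= 92/(92+17)
= 92/109 = 84.4%

84.4%


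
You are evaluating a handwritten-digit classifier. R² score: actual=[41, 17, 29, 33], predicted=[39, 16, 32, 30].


ȳ = 30
SS_res = Σ(y-ŷ)² = 23
SS_tot = Σ(y-ȳ)² = 300
R² = 1 - SS_res/SS_tot = 1 - 0.0767 = 0.9233

0.9233


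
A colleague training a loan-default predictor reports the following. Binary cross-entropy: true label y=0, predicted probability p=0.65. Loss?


BCE = -[y·ln(p) + (1-y)·ln(1-p)]
= -0 - 1·ln(1-0.65)
= -ln(0.35) = 1.0498

1.0498


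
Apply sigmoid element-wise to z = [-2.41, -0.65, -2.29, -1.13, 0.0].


σ(-2.41) = 1/(1+e^2.41) = 0.0824
σ(-0.65) = 1/(1+e^0.65) = 0.343
σ(-2.29) = 1/(1+e^2.29) = 0.092
σ(-1.13) = 1/(1+e^1.13) = 0.2442
σ(0.0) = 1/(1+e^-0.0) = 0.5
result = [0.0824, 0.343, 0.092, 0.2442, 0.5]

[0.0824, 0.343, 0.092, 0.2442, 0.5]


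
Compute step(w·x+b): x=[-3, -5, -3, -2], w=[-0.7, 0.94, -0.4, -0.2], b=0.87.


z = (-3)·(-0.7) + (-5)·(0.94) + (-3)·(-0.4) + (-2)·(-0.2) + 0.87
  = -0.13
step(z) = 0 (z<0)

0


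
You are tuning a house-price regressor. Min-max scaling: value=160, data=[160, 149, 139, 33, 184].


min=33, max=184
(160-33)/(184-33) = 127/151 = 0.8411

0.8411


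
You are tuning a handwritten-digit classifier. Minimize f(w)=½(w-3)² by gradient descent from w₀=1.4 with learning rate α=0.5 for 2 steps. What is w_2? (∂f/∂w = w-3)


step 1: grad = 1.4-3 = -1.6; w = 1.4 - 0.5·(-1.6) = 2.2
step 2: grad = 2.2-3 = -0.8; w = 2.2 - 0.5·(-0.8) = 2.6

2.6


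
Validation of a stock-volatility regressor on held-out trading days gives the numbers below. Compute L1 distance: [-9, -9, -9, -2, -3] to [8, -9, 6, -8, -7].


d = |-9-8| + |-9+ 9| + |-9-6| + |-2+ 8| + |-3+ 7|
  = 17 + 0 + 15 + 6 + 4
  = 42

42


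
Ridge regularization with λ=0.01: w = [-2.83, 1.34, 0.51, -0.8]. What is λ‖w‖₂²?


‖w‖₂² = (-2.83)² + (1.34)² + (0.51)² + (-0.8)²
     = 8.0089 + 1.7956 + 0.2601 + 0.64
     = 10.7046
λ·‖w‖₂² = 0.01·10.7046 = 0.107046

0.107046


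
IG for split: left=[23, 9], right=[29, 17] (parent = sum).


Parent = [52, 26], H_parent = 0.9183
H_left = 0.8571 (n=32), H_right = 0.9503 (n=46)
H_children = (32/78)·0.8571 + (46/78)·0.9503 = 0.9121
IG = 0.9183 - 0.9121 = 0.0062

0.0062


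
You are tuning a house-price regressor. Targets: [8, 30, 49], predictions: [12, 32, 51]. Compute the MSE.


Squared errors: (8-12)²=16, (30-32)²=4, (49-51)²=4
Sum = 24
MSE = 24/3 = 8

8


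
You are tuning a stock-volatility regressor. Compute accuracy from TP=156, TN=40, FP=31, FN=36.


Accuracy = (TP+TN)/(TP+TN+FP+FN)
= (156+40)/(263)
= 196/263 = 74.52%

74.52%


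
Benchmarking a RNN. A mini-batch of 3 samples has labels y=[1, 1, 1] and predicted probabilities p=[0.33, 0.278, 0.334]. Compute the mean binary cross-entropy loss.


L[0] = -ln(0.33) = 1.1087
L[1] = -ln(0.278) = 1.2801
L[2] = -ln(0.334) = 1.0966
mean = (1.1087 + 1.2801 + 1.0966)/3 = 1.1618

1.1618


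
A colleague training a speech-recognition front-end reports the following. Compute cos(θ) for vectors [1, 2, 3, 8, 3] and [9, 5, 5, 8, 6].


A·B = 1·9 + 2·5 + 3·5 + 8·8 + 3·6 = 116
‖A‖ = √87 = 9.3274, ‖B‖ = √231 = 15.1987
cos = 116/(√87·√231) = 116/√20097 = 0.8183

0.8183


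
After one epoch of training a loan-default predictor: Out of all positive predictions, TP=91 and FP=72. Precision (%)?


Precision = TP/(TP+FP)
= 91/(91+72)
= 91/163 = 55.83%

55.83%


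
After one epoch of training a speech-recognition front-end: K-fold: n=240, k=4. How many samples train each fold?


Fold size = 240/4 = 60
Training per fold = 240 - 60 = 180

180


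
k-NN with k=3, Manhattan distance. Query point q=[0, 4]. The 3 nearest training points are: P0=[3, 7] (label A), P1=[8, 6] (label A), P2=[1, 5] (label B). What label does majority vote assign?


d(q,P0) = 6  (label A)
d(q,P1) = 10  (label A)
d(q,P2) = 2  (label B)
Votes: A=2, B=1
Majority → A

A


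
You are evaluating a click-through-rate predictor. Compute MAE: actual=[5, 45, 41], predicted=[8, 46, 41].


Absolute errors: |5-8|=3, |45-46|=1, |41-41|=0
Sum = 4
MAE = 4/3 = 4/3

4/3


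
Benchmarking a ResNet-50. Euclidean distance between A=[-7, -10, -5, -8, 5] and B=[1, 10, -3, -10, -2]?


d = √((-7-1)² + (-10-10)² + (-5+ 3)² + (-8+ 10)² + (5+ 2)²)
  = √(64 + 400 + 4 + 4 + 49)
  = √521 = 22.8254

22.8254


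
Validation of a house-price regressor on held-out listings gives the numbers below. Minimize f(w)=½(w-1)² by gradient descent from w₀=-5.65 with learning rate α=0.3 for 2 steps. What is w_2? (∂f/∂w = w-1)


step 1: grad = -5.65-1 = -6.65; w = -5.65 - 0.3·(-6.65) = -3.655
step 2: grad = -3.655-1 = -4.655; w = -3.655 - 0.3·(-4.655) = -2.2585

-2.2585


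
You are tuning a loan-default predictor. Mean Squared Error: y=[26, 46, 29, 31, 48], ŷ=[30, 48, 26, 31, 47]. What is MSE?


Squared errors: (26-30)²=16, (46-48)²=4, (29-26)²=9, (31-31)²=0, (48-47)²=1
Sum = 30
MSE = 30/5 = 6

6


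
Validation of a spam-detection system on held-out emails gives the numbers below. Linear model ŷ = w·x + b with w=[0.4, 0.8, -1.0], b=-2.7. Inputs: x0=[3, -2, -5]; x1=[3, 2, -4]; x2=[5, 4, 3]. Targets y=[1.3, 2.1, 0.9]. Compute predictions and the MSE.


ŷ0 = (0.4)·(3) + (0.8)·(-2) + (-1.0)·(-5) - 2.7 = 1.9
ŷ1 = (0.4)·(3) + (0.8)·(2) + (-1.0)·(-4) - 2.7 = 4.1
ŷ2 = (0.4)·(5) + (0.8)·(4) + (-1.0)·(3) - 2.7 = -0.5
errors² = [0.36, 4.0, 1.96]
MSE = 6.3200/3 = 2.1067

2.1067


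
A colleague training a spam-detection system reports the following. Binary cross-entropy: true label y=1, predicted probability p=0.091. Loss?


BCE = -[y·ln(p) + (1-y)·ln(1-p)]
= -1·ln(0.091) - 0
= -ln(0.091) = 2.3969

2.3969


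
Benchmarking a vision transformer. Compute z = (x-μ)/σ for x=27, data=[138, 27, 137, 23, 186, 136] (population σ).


μ = 107.8333, σ = 61.094
z = (27 - 107.8333)/61.094 = -1.3231

-1.3231


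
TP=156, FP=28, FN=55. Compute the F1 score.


Precision = 156/184 = 0.8478
Recall = 156/211 = 0.7393
F1 = 2·P·R/(P+R) = 2·TP/(2·TP+FP+FN) = 312/(312+28+55) = 312/395 = 0.7899

0.7899


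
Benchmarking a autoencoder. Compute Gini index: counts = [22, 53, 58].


Probabilities: [22/133, 53/133, 58/133] ≈ [0.1654, 0.3985, 0.4361]
Σpᵢ² = (484 + 2809 + 3364)/133² = 6657/17689
Gini = 1 - Σpᵢ² = 1 - 6657/17689 = 0.6237

0.6237


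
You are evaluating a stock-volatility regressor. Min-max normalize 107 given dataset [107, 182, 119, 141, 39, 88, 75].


min=39, max=182
(107-39)/(182-39) = 68/143 = 0.4755

0.4755


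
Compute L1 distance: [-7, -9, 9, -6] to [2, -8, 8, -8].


d = |-7-2| + |-9+ 8| + |9-8| + |-6+ 8|
  = 9 + 1 + 1 + 2
  = 13

13


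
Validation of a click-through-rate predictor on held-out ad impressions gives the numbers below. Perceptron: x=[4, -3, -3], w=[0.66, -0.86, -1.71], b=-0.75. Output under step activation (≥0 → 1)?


z = (4)·(0.66) + (-3)·(-0.86) + (-3)·(-1.71) - 0.75
  = 9.6
step(z) = 1 (z≥0)

1


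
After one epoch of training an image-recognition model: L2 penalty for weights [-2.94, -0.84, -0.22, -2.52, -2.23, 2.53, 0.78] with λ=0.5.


‖w‖₂² = (-2.94)² + (-0.84)² + (-0.22)² + (-2.52)² + (-2.23)² + (2.53)² + (0.78)²
     = 8.6436 + 0.7056 + 0.0484 + 6.3504 + 4.9729 + 6.4009 + 0.6084
     = 27.7302
λ·‖w‖₂² = 0.5·27.7302 = 13.8651

13.8651


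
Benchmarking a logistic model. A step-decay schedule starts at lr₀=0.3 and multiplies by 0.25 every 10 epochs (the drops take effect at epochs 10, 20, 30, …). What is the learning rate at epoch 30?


n_drops = ⌊30/10⌋ = 3
lr = 0.3·0.25^3 = 0.3·0.015625 = 0.0046875

0.0046875


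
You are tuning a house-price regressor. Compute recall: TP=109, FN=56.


Recall = TP/(TP+FN)
= 109/(109+56)
= 109/165 = 66.06%

66.06%


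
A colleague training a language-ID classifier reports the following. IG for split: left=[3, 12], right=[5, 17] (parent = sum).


Parent = [8, 29], H_parent = 0.7532
H_left = 0.7219 (n=15), H_right = 0.7732 (n=22)
H_children = (15/37)·0.7219 + (22/37)·0.7732 = 0.7524
IG = 0.7532 - 0.7524 = 0.0008

0.0008


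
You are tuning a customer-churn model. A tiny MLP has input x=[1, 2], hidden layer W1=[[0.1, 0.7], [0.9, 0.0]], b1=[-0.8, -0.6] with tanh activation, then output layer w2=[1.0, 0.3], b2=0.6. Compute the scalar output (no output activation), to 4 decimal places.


z1[0] = (0.1)·(1) + (0.7)·(2) - 0.8 = 0.7
z1[1] = (0.9)·(1) + (0.0)·(2) - 0.6 = 0.3
h = tanh(z1) = [0.6044, 0.2913]
output = (1.0)·(0.6044) + (0.3)·(0.2913) + 0.6 = 1.2918

1.2918


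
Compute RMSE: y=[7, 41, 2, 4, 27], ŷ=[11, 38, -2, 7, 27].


MSE = 50/5 = 10
RMSE = √(50/5) = 3.1623

3.1623


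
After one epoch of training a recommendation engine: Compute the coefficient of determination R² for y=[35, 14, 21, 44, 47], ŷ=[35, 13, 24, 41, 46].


ȳ = 32.2
SS_res = Σ(y-ŷ)² = 20
SS_tot = Σ(y-ȳ)² = 822.8
R² = 1 - SS_res/SS_tot = 1 - 0.0243 = 0.9757

0.9757


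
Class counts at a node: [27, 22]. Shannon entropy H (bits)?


Probabilities: [27/49, 22/49] ≈ [0.551, 0.449]
H = -((27/49)·log₂(27/49) + (22/49)·log₂(22/49))
  = 0.9925 bits

0.9925 bits


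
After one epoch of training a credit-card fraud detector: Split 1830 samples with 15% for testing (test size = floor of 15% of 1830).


Test = ⌊1830·15/100⌋ = 274
Train = 1830 - 274 = 1556

Train: 1556, Test: 274


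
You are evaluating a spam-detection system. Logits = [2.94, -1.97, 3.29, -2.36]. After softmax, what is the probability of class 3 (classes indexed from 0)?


Exponentials: e^2.94=18.9158, e^-1.97=0.1395, e^3.29=26.8429, e^-2.36=0.0944
Sum = 45.9926
Softmax = [0.4113, 0.003, 0.5836, 0.0021]
p[3] = 0.0944/45.9926 = 0.0021

0.0021


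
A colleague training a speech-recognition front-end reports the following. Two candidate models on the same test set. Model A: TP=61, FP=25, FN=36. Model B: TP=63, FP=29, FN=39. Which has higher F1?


Model A: P=61/86=0.7093, R=61/97=0.6289, F1=2PR/(P+R)=2TP/(2TP+FP+FN)=122/183=0.6667
Model B: P=63/92=0.6848, R=63/102=0.6176, F1=2PR/(P+R)=2TP/(2TP+FP+FN)=126/194=0.6495
0.6667 > 0.6495 → Model A

Model A


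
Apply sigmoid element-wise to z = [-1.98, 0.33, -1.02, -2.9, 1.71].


σ(-1.98) = 1/(1+e^1.98) = 0.1213
σ(0.33) = 1/(1+e^-0.33) = 0.5818
σ(-1.02) = 1/(1+e^1.02) = 0.265
σ(-2.9) = 1/(1+e^2.9) = 0.0522
σ(1.71) = 1/(1+e^-1.71) = 0.8468
result = [0.1213, 0.5818, 0.265, 0.0522, 0.8468]

[0.1213, 0.5818, 0.265, 0.0522, 0.8468]


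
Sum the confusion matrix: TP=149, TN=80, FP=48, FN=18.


Total = TP + TN + FP + FN
= 149 + 80 + 48 + 18
= 295
(Predicted positive: 197, predicted negative: 98)

295


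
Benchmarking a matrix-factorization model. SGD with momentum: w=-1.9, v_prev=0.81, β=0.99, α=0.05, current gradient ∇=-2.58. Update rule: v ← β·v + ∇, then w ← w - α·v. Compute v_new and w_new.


v_new = 0.99·0.81 - 2.58 = 0.8019 - 2.58 = -1.7781
w_new = -1.9 - 0.05·-1.7781 = -1.9 + 0.088905 = -1.811095

v_new=-1.7781, w_new=-1.811095


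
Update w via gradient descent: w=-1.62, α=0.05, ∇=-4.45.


w_new = w - α·∇
= -1.62 - 0.05·-4.45
= -1.62 + 0.2225
= -1.3975

-1.3975


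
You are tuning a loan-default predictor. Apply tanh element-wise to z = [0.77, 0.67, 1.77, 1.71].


tanh(0.77) = 0.6469
tanh(0.67) = 0.585
tanh(1.77) = 0.9436
tanh(1.71) = 0.9366
result = [0.6469, 0.585, 0.9436, 0.9366]

[0.6469, 0.585, 0.9436, 0.9366]


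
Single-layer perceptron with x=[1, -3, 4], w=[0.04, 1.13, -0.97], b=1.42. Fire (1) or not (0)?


z = (1)·(0.04) + (-3)·(1.13) + (4)·(-0.97) + 1.42
  = -5.81
step(z) = 0 (z<0)

0


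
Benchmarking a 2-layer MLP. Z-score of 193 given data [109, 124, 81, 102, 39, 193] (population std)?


μ = 108, σ = 46.5618
z = (193 - 108)/46.5618 = 1.8255

1.8255


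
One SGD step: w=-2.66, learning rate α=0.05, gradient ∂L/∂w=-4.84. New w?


w_new = w - α·∇
= -2.66 - 0.05·-4.84
= -2.66 + 0.242
= -2.418

-2.418


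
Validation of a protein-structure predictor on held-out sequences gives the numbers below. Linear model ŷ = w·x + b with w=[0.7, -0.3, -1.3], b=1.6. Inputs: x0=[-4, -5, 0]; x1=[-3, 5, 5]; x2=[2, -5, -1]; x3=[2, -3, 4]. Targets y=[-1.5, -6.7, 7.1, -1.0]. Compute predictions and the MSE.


ŷ0 = (0.7)·(-4) + (-0.3)·(-5) + (-1.3)·(0) + 1.6 = 0.3
ŷ1 = (0.7)·(-3) + (-0.3)·(5) + (-1.3)·(5) + 1.6 = -8.5
ŷ2 = (0.7)·(2) + (-0.3)·(-5) + (-1.3)·(-1) + 1.6 = 5.8
ŷ3 = (0.7)·(2) + (-0.3)·(-3) + (-1.3)·(4) + 1.6 = -1.3
errors² = [3.24, 3.24, 1.69, 0.09]
MSE = 8.2600/4 = 2.065

2.065


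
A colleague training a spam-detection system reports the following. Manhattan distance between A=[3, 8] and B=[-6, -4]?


d = |3+ 6| + |8+ 4|
  = 9 + 12
  = 21

21


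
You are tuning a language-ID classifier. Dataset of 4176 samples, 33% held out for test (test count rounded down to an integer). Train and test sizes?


Test = ⌊4176·33/100⌋ = 1378
Train = 4176 - 1378 = 2798

Train: 2798, Test: 1378


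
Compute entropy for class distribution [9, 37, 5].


Probabilities: [9/51, 37/51, 5/51] ≈ [0.1765, 0.7255, 0.098]
H = -((9/51)·log₂(9/51) + (37/51)·log₂(37/51) + (5/51)·log₂(5/51))
  = 1.106 bits

1.106 bits


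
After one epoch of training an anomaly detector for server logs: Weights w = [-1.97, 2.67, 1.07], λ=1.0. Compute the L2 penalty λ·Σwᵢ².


‖w‖₂² = (-1.97)² + (2.67)² + (1.07)²
     = 3.8809 + 7.1289 + 1.1449
     = 12.1547
λ·‖w‖₂² = 1.0·12.1547 = 12.1547

12.1547


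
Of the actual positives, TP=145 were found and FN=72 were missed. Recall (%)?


Recall = TP/(TP+FN)
= 145/(145+72)
= 145/217 = 66.82%

66.82%


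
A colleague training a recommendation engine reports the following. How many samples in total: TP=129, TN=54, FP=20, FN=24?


Total = TP + TN + FP + FN
= 129 + 54 + 20 + 24
= 227
(Predicted positive: 149, predicted negative: 78)

227


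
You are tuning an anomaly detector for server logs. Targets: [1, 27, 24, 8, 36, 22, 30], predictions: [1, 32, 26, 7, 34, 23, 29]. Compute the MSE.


Squared errors: (1-1)²=0, (27-32)²=25, (24-26)²=4, (8-7)²=1, (36-34)²=4, (22-23)²=1, (30-29)²=1
Sum = 36
MSE = 36/7 = 36/7

36/7


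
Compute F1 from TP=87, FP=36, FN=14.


Precision = 87/123 = 0.7073
Recall = 87/101 = 0.8614
F1 = 2·P·R/(P+R) = 2·TP/(2·TP+FP+FN) = 174/(174+36+14) = 174/224 = 0.7768

0.7768


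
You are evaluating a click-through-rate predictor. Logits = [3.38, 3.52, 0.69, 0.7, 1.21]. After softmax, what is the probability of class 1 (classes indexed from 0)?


Exponentials: e^3.38=29.3708, e^3.52=33.7844, e^0.69=1.9937, e^0.7=2.0138, e^1.21=3.3535
Sum = 70.5162
Softmax = [0.4165, 0.4791, 0.0283, 0.0286, 0.0476]
p[1] = 33.7844/70.5162 = 0.4791

0.4791


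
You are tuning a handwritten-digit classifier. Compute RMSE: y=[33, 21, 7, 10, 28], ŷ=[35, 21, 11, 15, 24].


MSE = 61/5 = 12.2
RMSE = √(61/5) = 3.4928

3.4928


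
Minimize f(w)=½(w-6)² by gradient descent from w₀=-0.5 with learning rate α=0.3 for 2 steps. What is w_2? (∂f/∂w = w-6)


step 1: grad = -0.5-6 = -6.5; w = -0.5 - 0.3·(-6.5) = 1.45
step 2: grad = 1.45-6 = -4.55; w = 1.45 - 0.3·(-4.55) = 2.815

2.815


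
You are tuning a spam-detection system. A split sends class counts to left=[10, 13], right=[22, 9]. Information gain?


Parent = [32, 22], H_parent = 0.9751
H_left = 0.9877 (n=23), H_right = 0.8691 (n=31)
H_children = (23/54)·0.9877 + (31/54)·0.8691 = 0.9196
IG = 0.9751 - 0.9196 = 0.0555

0.0555


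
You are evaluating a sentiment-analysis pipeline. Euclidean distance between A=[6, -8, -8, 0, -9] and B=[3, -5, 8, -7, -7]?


d = √((6-3)² + (-8+ 5)² + (-8-8)² + (0+ 7)² + (-9+ 7)²)
  = √(9 + 9 + 256 + 49 + 4)
  = √327 = 18.0831

18.0831


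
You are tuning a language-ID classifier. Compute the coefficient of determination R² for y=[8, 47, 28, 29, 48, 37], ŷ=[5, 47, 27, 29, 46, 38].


ȳ = 32.8333
SS_res = Σ(y-ŷ)² = 15
SS_tot = Σ(y-ȳ)² = 1102.83
R² = 1 - SS_res/SS_tot = 1 - 0.0136 = 0.9864

0.9864


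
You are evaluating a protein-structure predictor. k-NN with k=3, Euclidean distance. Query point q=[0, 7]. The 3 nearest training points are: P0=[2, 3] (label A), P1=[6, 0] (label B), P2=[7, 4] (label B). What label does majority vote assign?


d(q,P0) = 4.4721  (label A)
d(q,P1) = 9.2195  (label B)
d(q,P2) = 7.6158  (label B)
Votes: A=1, B=2
Majority → B

B


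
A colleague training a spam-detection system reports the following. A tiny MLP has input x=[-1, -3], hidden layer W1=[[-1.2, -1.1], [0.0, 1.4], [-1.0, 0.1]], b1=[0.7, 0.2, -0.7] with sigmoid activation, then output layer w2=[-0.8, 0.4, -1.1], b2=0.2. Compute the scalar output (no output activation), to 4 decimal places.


z1[0] = (-1.2)·(-1) + (-1.1)·(-3) + 0.7 = 5.2
z1[1] = (0.0)·(-1) + (1.4)·(-3) + 0.2 = -4.0
z1[2] = (-1.0)·(-1) + (0.1)·(-3) - 0.7 = 0.0
h = sigmoid(z1) = [0.9945, 0.018, 0.5]
output = (-0.8)·(0.9945) + (0.4)·(0.018) + (-1.1)·(0.5) + 0.2 = -1.1384

-1.1384
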